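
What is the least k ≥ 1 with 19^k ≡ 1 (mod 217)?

30

Since 19 ∈ (Z/217Z)^×, its order divides φ(217) = φ(7·31) = (7−1)·(31−1) = 6·30 = 180 = 2^2 · 3^2 · 5.
Divisors of 180: 1, 2, 3, 4, 5, 6, 9, 10, 12, 15, 18, 20, 30, 36, 45, 60, 90, 180.
Evaluate successive powers at the divisors of 180:
19^1 ≡ 19 (mod 217)
19^2 ≡ 144 (mod 217)
19^3 ≡ 132 (mod 217)
19^4 ≡ 121 (mod 217)
19^5 ≡ 129 (mod 217)
19^6 ≡ 64 (mod 217)
19^9 ≡ 202 (mod 217)
19^10 ≡ 149 (mod 217)
19^12 ≡ 190 (mod 217)
19^15 ≡ 125 (mod 217)
19^18 ≡ 8 (mod 217)
19^20 ≡ 67 (mod 217)
19^30 ≡ 1 (mod 217) ✓
Hence ord(19) = 30.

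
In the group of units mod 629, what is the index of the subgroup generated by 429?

16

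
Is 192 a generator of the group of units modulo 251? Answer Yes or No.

φ(251) = 251 − 1 = 250 = 2 · 5^3.
Test 192^(250/q) mod 251 for each prime factor q of 250:
192^125 ≡ 1 (mod 251)  [q = 2: ≡ 1 ✗]
192^50 ≡ 219 (mod 251)  [q = 5: ≢ 1 ✓]
192^125 ≡ 1 shows ord(192) | 125, strictly less than φ(251); not a primitive root.

No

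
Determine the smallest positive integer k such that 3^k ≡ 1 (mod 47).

The order of 3 must divide φ(47) = 47 − 1 = 46 = 2 · 23.
Divisors of 46: 1, 2, 23, 46.
Check 3^d mod 47 for each divisor in increasing order:
3^1 ≡ 3
3^2 ≡ 9
3^23 ≡ 1
Therefore the multiplicative order of 3 modulo 47 is 23.

23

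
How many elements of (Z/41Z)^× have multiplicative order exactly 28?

φ(41) = 41 − 1 = 40 = 2^3 · 5.
Since (Z/41Z)^× is cyclic of order 40, the number of elements of order d is φ(d) when d | 40 and 0 otherwise.
Here 40 is not a multiple of 28, so there are no elements of order 28.

0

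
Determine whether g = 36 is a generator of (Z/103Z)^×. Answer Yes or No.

φ(103) = 103 − 1 = 102 = 2 · 3 · 17.
36 is a primitive root mod 103 iff 36^(φ(103)/q) ≢ 1 for every prime q | φ(103), i.e. q ∈ {2, 3, 17}.
36^51 ≡ 1 (mod 103)  [q = 2: ≡ 1 ✗]
36^34 ≡ 56 (mod 103)  [q = 3: ≢ 1 ✓]
36^6 ≡ 9 (mod 103)  [q = 17: ≢ 1 ✓]
36^51 ≡ 1 shows ord(36) | 51, strictly less than φ(103); not a primitive root.

No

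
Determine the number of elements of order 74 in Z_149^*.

φ(149) = 149 − 1 = 148 = 2^2 · 37.
In a cyclic group of order 148, there are φ(d) elements of order d for each divisor d of 148, and zero for non-divisors.
74 = 2 · 37 divides 148, and φ(74) = 36.

36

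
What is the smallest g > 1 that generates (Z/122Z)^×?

7

φ(122) = φ(2)·φ(61) = 1·60 = 60 = 2^2 · 3 · 5.
Test candidates g = 2, 3, … against the prime factors q ∈ {2, 3, 5} of φ(122): g is a generator iff g^(60/q) ≢ 1 for every such q.
g = 2: gcd(2, 122) = 2 > 1, not a unit — skip.
g = 3: 3^30 ≡ 1 — hits 1, so not a primitive root.
g = 4: gcd(4, 122) = 2 > 1, not a unit — skip.
g = 5: 5^30 ≡ 1 — hits 1, so not a primitive root.
g = 6: gcd(6, 122) = 2 > 1, not a unit — skip.
g = 7: 7^30 ≡ 121; 7^20 ≡ 47; 7^12 ≡ 95 — none is 1, so 7 is a primitive root.
So 7 is the smallest generator of (Z/122Z)^×.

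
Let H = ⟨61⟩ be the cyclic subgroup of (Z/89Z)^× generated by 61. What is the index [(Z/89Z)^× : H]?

The order of 61 must divide φ(89) = 89 − 1 = 88 = 2^3 · 11.
Divisors of 88: 1, 2, 4, 8, 11, 22, 44, 88.
Compute 61^d (mod 89) for the divisors d until we hit 1:
61^1 ≡ 61 (mod 89)
61^2 ≡ 72 (mod 89)
61^4 ≡ 22 (mod 89)
61^8 ≡ 39 (mod 89)
61^11 ≡ 52 (mod 89)
61^22 ≡ 34 (mod 89)
61^44 ≡ 88 (mod 89)
61^88 ≡ 1 (mod 89) ✓
Thus |⟨61⟩| = ord(61) = 88.
The index is φ(89) / ord(61) = 88 / 88 = 1.

1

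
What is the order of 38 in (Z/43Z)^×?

Since 38 ∈ (Z/43Z)^×, its order divides φ(43) = 43 − 1 = 42 = 2 · 3 · 7.
Divisors of 42: 1, 2, 3, 6, 7, 14, 21, 42.
Check 38^d mod 43 for each divisor in increasing order:
38^1 ≡ 38 (mod 43)
38^2 ≡ 25 (mod 43)
38^3 ≡ 4 (mod 43)
38^6 ≡ 16 (mod 43)
38^7 ≡ 6 (mod 43)
38^14 ≡ 36 (mod 43)
38^21 ≡ 1 (mod 43) ✓
Therefore the multiplicative order of 38 modulo 43 is 21.

21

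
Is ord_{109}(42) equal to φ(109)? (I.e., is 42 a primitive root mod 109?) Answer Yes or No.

Yes

φ(109) = 109 − 1 = 108 = 2^2 · 3^3.
It suffices to check that the order of 42 is not a proper divisor of 108: compute 42^(108/q) for q ∈ {2, 3}.
42^54 ≡ 108 (mod 109)  [q = 2: ≢ 1 ✓]
42^36 ≡ 45 (mod 109)  [q = 3: ≢ 1 ✓]
All checks pass, so 42 has order 108 and is a primitive root modulo 109.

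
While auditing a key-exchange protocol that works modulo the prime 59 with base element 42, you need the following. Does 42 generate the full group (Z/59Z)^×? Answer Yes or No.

φ(59) = 59 − 1 = 58 = 2 · 29.
Test 42^(58/q) mod 59 for each prime factor q of 58:
42^29 ≡ 58 (mod 59)  [q = 2: ≢ 1 ✓]
42^2 ≡ 53 (mod 59)  [q = 29: ≢ 1 ✓]
Every test exponent gives a nontrivial residue, hence 42 generates the full group.

Yes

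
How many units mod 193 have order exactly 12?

φ(193) = 193 − 1 = 192 = 2^6 · 3.
Since (Z/193Z)^× is cyclic of order 192, the number of elements of order d is φ(d) when d | 192 and 0 otherwise.
12 = 2^2 · 3 divides 192, and φ(12) = 4.

4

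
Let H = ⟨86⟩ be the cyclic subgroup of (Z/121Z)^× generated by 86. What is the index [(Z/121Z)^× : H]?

ord(86) | φ(121) = φ(11^2) = 11·(11−1) = 110 = 2 · 5 · 11.
Divisors of 110: 1, 2, 5, 10, 11, 22, 55, 110.
Test each divisor d:
86^1 ≡ 86
86^2 ≡ 15
86^5 ≡ 111
86^10 ≡ 100
86^11 ≡ 9
86^22 ≡ 81
86^55 ≡ 1
The order of 86 is 55, so the subgroup it generates has 55 elements.
The index is φ(121) / ord(86) = 110 / 55 = 2.

2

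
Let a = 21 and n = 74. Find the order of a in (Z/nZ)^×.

18

By Lagrange's theorem, ord_74(21) divides φ(74) = φ(2)·φ(37) = 1·36 = 36 = 2^2 · 3^2.
Divisors of 36: 1, 2, 3, 4, 6, 9, 12, 18, 36.
Check 21^d mod 74 for each divisor in increasing order:
21^1 ≡ 21
21^2 ≡ 71
21^3 ≡ 11
21^4 ≡ 9
21^6 ≡ 47
21^9 ≡ 73
21^12 ≡ 63
21^18 ≡ 1
Therefore the multiplicative order of 21 modulo 74 is 18.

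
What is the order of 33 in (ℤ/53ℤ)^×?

By Lagrange's theorem, ord_53(33) divides φ(53) = 53 − 1 = 52 = 2^2 · 13.
Divisors of 52: 1, 2, 4, 13, 26, 52.
Test each divisor d:
33^1 ≡ 33 (mod 53)
33^2 ≡ 29 (mod 53)
33^4 ≡ 46 (mod 53)
33^13 ≡ 23 (mod 53)
33^26 ≡ 52 (mod 53)
33^52 ≡ 1 (mod 53) ✓
Therefore the multiplicative order of 33 modulo 53 is 52.

52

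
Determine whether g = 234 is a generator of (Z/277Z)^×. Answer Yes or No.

φ(277) = 277 − 1 = 276 = 2^2 · 3 · 23.
Test 234^(276/q) mod 277 for each prime factor q of 276:
234^138 ≡ 276 (mod 277)  [q = 2: ≢ 1 ✓]
234^92 ≡ 116 (mod 277)  [q = 3: ≢ 1 ✓]
234^12 ≡ 218 (mod 277)  [q = 23: ≢ 1 ✓]
Every test exponent gives a nontrivial residue, hence 234 generates the full group.

Yes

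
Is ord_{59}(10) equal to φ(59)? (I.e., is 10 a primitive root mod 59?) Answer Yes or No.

Yes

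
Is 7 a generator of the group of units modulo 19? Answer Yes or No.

No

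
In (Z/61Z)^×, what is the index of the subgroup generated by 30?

By Lagrange's theorem, ord_61(30) divides φ(61) = 61 − 1 = 60 = 2^2 · 3 · 5.
Divisors of 60: 1, 2, 3, 4, 5, 6, 10, 12, 15, 20, 30, 60.
Check 30^d mod 61 for each divisor in increasing order:
30^1 ≡ 30 (mod 61)
30^2 ≡ 46 (mod 61)
30^3 ≡ 38 (mod 61)
30^4 ≡ 42 (mod 61)
30^5 ≡ 40 (mod 61)
30^6 ≡ 41 (mod 61)
30^10 ≡ 14 (mod 61)
30^12 ≡ 34 (mod 61)
30^15 ≡ 11 (mod 61)
30^20 ≡ 13 (mod 61)
30^30 ≡ 60 (mod 61)
30^60 ≡ 1 (mod 61) ✓
Thus |⟨30⟩| = ord(30) = 60.
[(Z/61Z)^× : ⟨30⟩] = 60/60 = 1.

1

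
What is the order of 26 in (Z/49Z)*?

42

The order of 26 must divide φ(49) = φ(7^2) = 7·(7−1) = 42 = 2 · 3 · 7.
Divisors of 42: 1, 2, 3, 6, 7, 14, 21, 42.
Check 26^d mod 49 for each divisor in increasing order:
26^1 ≡ 26 (mod 49)
26^2 ≡ 39 (mod 49)
26^3 ≡ 34 (mod 49)
26^6 ≡ 29 (mod 49)
26^7 ≡ 19 (mod 49)
26^14 ≡ 18 (mod 49)
26^21 ≡ 48 (mod 49)
26^42 ≡ 1 (mod 49) ✓
Therefore the multiplicative order of 26 modulo 49 is 42.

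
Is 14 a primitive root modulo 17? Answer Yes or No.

Yes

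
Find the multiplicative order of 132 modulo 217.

10

By Lagrange's theorem, ord_217(132) divides φ(217) = φ(7·31) = (7−1)·(31−1) = 6·30 = 180 = 2^2 · 3^2 · 5.
Divisors of 180: 1, 2, 3, 4, 5, 6, 9, 10, 12, 15, 18, 20, 30, 36, 45, 60, 90, 180.
Compute 132^d (mod 217) for the divisors d until we hit 1:
132^1 ≡ 132
132^2 ≡ 64
132^3 ≡ 202
132^4 ≡ 190
132^5 ≡ 125
132^6 ≡ 8
132^9 ≡ 97
132^10 ≡ 1
Therefore the multiplicative order of 132 modulo 217 is 10.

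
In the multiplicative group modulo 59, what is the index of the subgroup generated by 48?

ord(48) | φ(59) = 59 − 1 = 58 = 2 · 29.
Divisors of 58: 1, 2, 29, 58.
Evaluate successive powers at the divisors of 58:
48^1 ≡ 48 (mod 59)
48^2 ≡ 3 (mod 59)
48^29 ≡ 1 (mod 59) ✓
The order of 48 is 29, so the subgroup it generates has 29 elements.
The index is φ(59) / ord(48) = 58 / 29 = 2.

2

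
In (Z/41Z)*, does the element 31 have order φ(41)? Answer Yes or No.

φ(41) = 41 − 1 = 40 = 2^3 · 5.
Test 31^(40/q) mod 41 for each prime factor q of 40:
31^20 ≡ 1 (mod 41)  [q = 2: ≡ 1 ✗]
31^8 ≡ 16 (mod 41)  [q = 5: ≢ 1 ✓]
The check at q = 2 fails, so 31 generates a proper subgroup.

No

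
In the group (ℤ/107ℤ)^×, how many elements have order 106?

52

φ(107) = 107 − 1 = 106 = 2 · 53.
In a cyclic group of order 106, there are φ(d) elements of order d for each divisor d of 106, and zero for non-divisors.
106 = 2 · 53 divides 106, and φ(106) = 52.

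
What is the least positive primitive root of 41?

6

φ(41) = 41 − 1 = 40 = 2^3 · 5.
Test candidates g = 2, 3, … against the prime factors q ∈ {2, 5} of φ(41): g is a generator iff g^(40/q) ≢ 1 for every such q.
g = 2: 2^20 ≡ 1 — hits 1, so not a primitive root.
g = 3: 3^20 ≡ 40; 3^8 ≡ 1 — hits 1, so not a primitive root.
g = 4: 4^20 ≡ 1 — hits 1, so not a primitive root.
g = 5: 5^20 ≡ 1 — hits 1, so not a primitive root.
g = 6: 6^20 ≡ 40; 6^8 ≡ 10 — none is 1, so 6 is a primitive root.
So 6 is the smallest generator of (Z/41Z)^×.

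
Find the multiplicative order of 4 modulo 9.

3

ord(4) | φ(9) = φ(3^2) = 3·(3−1) = 6 = 2 · 3.
Divisors of 6: 1, 2, 3, 6.
Compute 4^d (mod 9) for the divisors d until we hit 1:
4^1 ≡ 4 (mod 9)
4^2 ≡ 7 (mod 9)
4^3 ≡ 1 (mod 9) ✓
Therefore the multiplicative order of 4 modulo 9 is 3.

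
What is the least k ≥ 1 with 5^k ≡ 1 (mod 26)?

4

ord(5) | φ(26) = φ(2)·φ(13) = 1·12 = 12 = 2^2 · 3.
Divisors of 12: 1, 2, 3, 4, 6, 12.
Test each divisor d:
5^1 ≡ 5 (mod 26)
5^2 ≡ 25 (mod 26)
5^3 ≡ 21 (mod 26)
5^4 ≡ 1 (mod 26) ✓
Hence ord(5) = 4.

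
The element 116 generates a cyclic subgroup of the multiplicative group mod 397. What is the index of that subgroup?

2

By Lagrange's theorem, ord_397(116) divides φ(397) = 397 − 1 = 396 = 2^2 · 3^2 · 11.
Divisors of 396: 1, 2, 3, 4, 6, 9, 11, 12, 18, 22, 33, 36, 44, 66, 99, 132, 198, 396.
Evaluate successive powers at the divisors of 396:
116^1 ≡ 116
116^2 ≡ 355
116^3 ≡ 289
116^4 ≡ 176
116^6 ≡ 151
116^9 ≡ 366
116^11 ≡ 111
116^12 ≡ 172
116^18 ≡ 167
116^22 ≡ 14
116^33 ≡ 363
116^36 ≡ 99
116^44 ≡ 196
116^66 ≡ 362
116^99 ≡ 396
116^132 ≡ 34
116^198 ≡ 1
Thus |⟨116⟩| = ord(116) = 198.
[(Z/397Z)^× : ⟨116⟩] = 396/198 = 2.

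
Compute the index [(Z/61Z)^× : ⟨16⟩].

4

The order of 16 must divide φ(61) = 61 − 1 = 60 = 2^2 · 3 · 5.
Divisors of 60: 1, 2, 3, 4, 5, 6, 10, 12, 15, 20, 30, 60.
Compute 16^d (mod 61) for the divisors d until we hit 1:
16^1 ≡ 16 (mod 61)
16^2 ≡ 12 (mod 61)
16^3 ≡ 9 (mod 61)
16^4 ≡ 22 (mod 61)
16^5 ≡ 47 (mod 61)
16^6 ≡ 20 (mod 61)
16^10 ≡ 13 (mod 61)
16^12 ≡ 34 (mod 61)
16^15 ≡ 1 (mod 61) ✓
Thus |⟨16⟩| = ord(16) = 15.
Index = |(Z/61Z)^×| / |⟨16⟩| = 60 / 15 = 4.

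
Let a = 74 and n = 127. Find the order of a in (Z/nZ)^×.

63

The order of 74 must divide φ(127) = 127 − 1 = 126 = 2 · 3^2 · 7.
Divisors of 126: 1, 2, 3, 6, 7, 9, 14, 18, 21, 42, 63, 126.
Compute 74^d (mod 127) for the divisors d until we hit 1:
74^1 ≡ 74 (mod 127)
74^2 ≡ 15 (mod 127)
74^3 ≡ 94 (mod 127)
74^6 ≡ 73 (mod 127)
74^7 ≡ 68 (mod 127)
74^9 ≡ 4 (mod 127)
74^14 ≡ 52 (mod 127)
74^18 ≡ 16 (mod 127)
74^21 ≡ 107 (mod 127)
74^42 ≡ 19 (mod 127)
74^63 ≡ 1 (mod 127) ✓
The smallest such exponent is 63, so the order of 74 is 63.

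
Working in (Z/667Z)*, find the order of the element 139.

7

The order of 139 must divide φ(667) = φ(23·29) = (23−1)·(29−1) = 22·28 = 616 = 2^3 · 7 · 11.
Divisors of 616: 1, 2, 4, 7, 8, 11, 14, 22, 28, 44, 56, 77, 88, 154, 308, 616.
Compute 139^d (mod 667) for the divisors d until we hit 1:
139^1 ≡ 139 (mod 667)
139^2 ≡ 645 (mod 667)
139^4 ≡ 484 (mod 667)
139^7 ≡ 1 (mod 667) ✓
So ord_667(139) = 7.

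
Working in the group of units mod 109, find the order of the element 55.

Since 55 ∈ (Z/109Z)^×, its order divides φ(109) = 109 − 1 = 108 = 2^2 · 3^3.
Divisors of 108: 1, 2, 3, 4, 6, 9, 12, 18, 27, 36, 54, 108.
Test each divisor d:
55^1 ≡ 55
55^2 ≡ 82
55^3 ≡ 41
55^4 ≡ 75
55^6 ≡ 46
55^9 ≡ 33
55^12 ≡ 45
55^18 ≡ 108
55^27 ≡ 76
55^36 ≡ 1
Therefore the multiplicative order of 55 modulo 109 is 36.

36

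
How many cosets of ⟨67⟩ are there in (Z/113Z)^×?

By Lagrange's theorem, ord_113(67) divides φ(113) = 113 − 1 = 112 = 2^4 · 7.
Divisors of 112: 1, 2, 4, 7, 8, 14, 16, 28, 56, 112.
Check 67^d mod 113 for each divisor in increasing order:
67^1 ≡ 67 (mod 113)
67^2 ≡ 82 (mod 113)
67^4 ≡ 57 (mod 113)
67^7 ≡ 35 (mod 113)
67^8 ≡ 85 (mod 113)
67^14 ≡ 95 (mod 113)
67^16 ≡ 106 (mod 113)
67^28 ≡ 98 (mod 113)
67^56 ≡ 112 (mod 113)
67^112 ≡ 1 (mod 113) ✓
So ord_113(67) = 112, hence |⟨67⟩| = 112.
[(Z/113Z)^× : ⟨67⟩] = 112/112 = 1.

1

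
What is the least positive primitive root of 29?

2

φ(29) = 29 − 1 = 28 = 2^2 · 7.
g is a primitive root iff g^(28/q) ≢ 1 (mod 29) for each prime q ∈ {2, 7}.
g = 2: 2^14 ≡ 28; 2^4 ≡ 16 — none is 1, so 2 is a primitive root.
Hence the least primitive root of 29 is 2.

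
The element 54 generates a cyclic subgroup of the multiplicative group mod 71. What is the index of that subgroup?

ord(54) | φ(71) = 71 − 1 = 70 = 2 · 5 · 7.
Divisors of 70: 1, 2, 5, 7, 10, 14, 35, 70.
Evaluate successive powers at the divisors of 70:
54^1 ≡ 54
54^2 ≡ 5
54^5 ≡ 1
The order of 54 is 5, so the subgroup it generates has 5 elements.
[(Z/71Z)^× : ⟨54⟩] = 70/5 = 14.

14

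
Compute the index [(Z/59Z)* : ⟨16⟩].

2

By Lagrange's theorem, ord_59(16) divides φ(59) = 59 − 1 = 58 = 2 · 29.
Divisors of 58: 1, 2, 29, 58.
Test each divisor d:
16^1 ≡ 16
16^2 ≡ 20
16^29 ≡ 1
Thus |⟨16⟩| = ord(16) = 29.
The index is φ(59) / ord(16) = 58 / 29 = 2.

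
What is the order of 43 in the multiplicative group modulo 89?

88

ord(43) | φ(89) = 89 − 1 = 88 = 2^3 · 11.
Divisors of 88: 1, 2, 4, 8, 11, 22, 44, 88.
Compute 43^d (mod 89) for the divisors d until we hit 1:
43^1 ≡ 43
43^2 ≡ 69
43^4 ≡ 44
43^8 ≡ 67
43^11 ≡ 52
43^22 ≡ 34
43^44 ≡ 88
43^88 ≡ 1
The smallest such exponent is 88, so the order of 43 is 88.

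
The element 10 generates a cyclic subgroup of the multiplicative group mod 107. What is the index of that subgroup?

The order of 10 must divide φ(107) = 107 − 1 = 106 = 2 · 53.
Divisors of 106: 1, 2, 53, 106.
Evaluate successive powers at the divisors of 106:
10^1 ≡ 10
10^2 ≡ 100
10^53 ≡ 1
So ord_107(10) = 53, hence |⟨10⟩| = 53.
[(Z/107Z)^× : ⟨10⟩] = 106/53 = 2.

2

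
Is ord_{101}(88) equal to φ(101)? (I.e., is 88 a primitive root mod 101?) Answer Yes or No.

No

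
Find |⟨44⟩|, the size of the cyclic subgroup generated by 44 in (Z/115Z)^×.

22

ord(44) | φ(115) = φ(5·23) = (5−1)·(23−1) = 4·22 = 88 = 2^3 · 11.
Divisors of 88: 1, 2, 4, 8, 11, 22, 44, 88.
Evaluate successive powers at the divisors of 88:
44^1 ≡ 44 (mod 115)
44^2 ≡ 96 (mod 115)
44^4 ≡ 16 (mod 115)
44^8 ≡ 26 (mod 115)
44^11 ≡ 114 (mod 115)
44^22 ≡ 1 (mod 115) ✓
So ord_115(44) = 22.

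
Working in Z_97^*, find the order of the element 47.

The order of 47 must divide φ(97) = 97 − 1 = 96 = 2^5 · 3.
Divisors of 96: 1, 2, 3, 4, 6, 8, 12, 16, 24, 32, 48, 96.
Evaluate successive powers at the divisors of 96:
47^1 ≡ 47
47^2 ≡ 75
47^3 ≡ 33
47^4 ≡ 96
47^6 ≡ 22
47^8 ≡ 1
Therefore the multiplicative order of 47 modulo 97 is 8.

8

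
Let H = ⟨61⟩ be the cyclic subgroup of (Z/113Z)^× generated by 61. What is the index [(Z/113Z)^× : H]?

2

The order of 61 must divide φ(113) = 113 − 1 = 112 = 2^4 · 7.
Divisors of 112: 1, 2, 4, 7, 8, 14, 16, 28, 56, 112.
Test each divisor d:
61^1 ≡ 61
61^2 ≡ 105
61^4 ≡ 64
61^7 ≡ 69
61^8 ≡ 28
61^14 ≡ 15
61^16 ≡ 106
61^28 ≡ 112
61^56 ≡ 1
So ord_113(61) = 56, hence |⟨61⟩| = 56.
Index = |(Z/113Z)^×| / |⟨61⟩| = 112 / 56 = 2.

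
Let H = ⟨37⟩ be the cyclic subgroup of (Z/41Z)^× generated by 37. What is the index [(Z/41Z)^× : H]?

8

ord(37) | φ(41) = 41 − 1 = 40 = 2^3 · 5.
Divisors of 40: 1, 2, 4, 5, 8, 10, 20, 40.
Check 37^d mod 41 for each divisor in increasing order:
37^1 ≡ 37
37^2 ≡ 16
37^4 ≡ 10
37^5 ≡ 1
Thus |⟨37⟩| = ord(37) = 5.
[(Z/41Z)^× : ⟨37⟩] = 40/5 = 8.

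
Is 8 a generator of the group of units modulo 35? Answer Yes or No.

No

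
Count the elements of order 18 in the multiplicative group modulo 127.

6

φ(127) = 127 − 1 = 126 = 2 · 3^2 · 7.
(Z/127Z)^× is cyclic (|G| = 126); a cyclic group of order m has exactly φ(d) elements of each order d | m, and none otherwise.
18 = 2 · 3^2 divides 126, and φ(18) = 6.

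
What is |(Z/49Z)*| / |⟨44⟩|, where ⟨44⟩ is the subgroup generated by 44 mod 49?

Since 44 ∈ (Z/49Z)^×, its order divides φ(49) = φ(7^2) = 7·(7−1) = 42 = 2 · 3 · 7.
Divisors of 42: 1, 2, 3, 6, 7, 14, 21, 42.
Test each divisor d:
44^1 ≡ 44 (mod 49)
44^2 ≡ 25 (mod 49)
44^3 ≡ 22 (mod 49)
44^6 ≡ 43 (mod 49)
44^7 ≡ 30 (mod 49)
44^14 ≡ 18 (mod 49)
44^21 ≡ 1 (mod 49) ✓
So ord_49(44) = 21, hence |⟨44⟩| = 21.
Index = |(Z/49Z)^×| / |⟨44⟩| = 42 / 21 = 2.

2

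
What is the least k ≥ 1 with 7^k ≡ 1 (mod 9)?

3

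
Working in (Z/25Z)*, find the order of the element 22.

The order of 22 must divide φ(25) = φ(5^2) = 5·(5−1) = 20 = 2^2 · 5.
Divisors of 20: 1, 2, 4, 5, 10, 20.
Test each divisor d:
22^1 ≡ 22 (mod 25)
22^2 ≡ 9 (mod 25)
22^4 ≡ 6 (mod 25)
22^5 ≡ 7 (mod 25)
22^10 ≡ 24 (mod 25)
22^20 ≡ 1 (mod 25) ✓
Hence ord(22) = 20.

20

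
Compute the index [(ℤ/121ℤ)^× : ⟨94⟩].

11

The order of 94 must divide φ(121) = φ(11^2) = 11·(11−1) = 110 = 2 · 5 · 11.
Divisors of 110: 1, 2, 5, 10, 11, 22, 55, 110.
Evaluate successive powers at the divisors of 110:
94^1 ≡ 94 (mod 121)
94^2 ≡ 3 (mod 121)
94^5 ≡ 120 (mod 121)
94^10 ≡ 1 (mod 121) ✓
The order of 94 is 10, so the subgroup it generates has 10 elements.
[(Z/121Z)^× : ⟨94⟩] = 110/10 = 11.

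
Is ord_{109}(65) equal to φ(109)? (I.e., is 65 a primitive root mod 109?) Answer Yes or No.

Yes

φ(109) = 109 − 1 = 108 = 2^2 · 3^3.
65 is a primitive root mod 109 iff 65^(φ(109)/q) ≢ 1 for every prime q | φ(109), i.e. q ∈ {2, 3}.
65^54 ≡ 108 (mod 109)  [q = 2: ≢ 1 ✓]
65^36 ≡ 45 (mod 109)  [q = 3: ≢ 1 ✓]
None equal 1, so ord_109(65) = 108: 65 is a primitive root.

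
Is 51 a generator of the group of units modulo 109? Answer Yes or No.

Yes

φ(109) = 109 − 1 = 108 = 2^2 · 3^3.
It suffices to check that the order of 51 is not a proper divisor of 108: compute 51^(108/q) for q ∈ {2, 3}.
51^54 ≡ 108 (mod 109)  [q = 2: ≢ 1 ✓]
51^36 ≡ 63 (mod 109)  [q = 3: ≢ 1 ✓]
All checks pass, so 51 has order 108 and is a primitive root modulo 109.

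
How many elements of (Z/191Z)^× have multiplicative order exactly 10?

4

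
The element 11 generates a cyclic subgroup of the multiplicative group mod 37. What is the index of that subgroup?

6

Since 11 ∈ (Z/37Z)^×, its order divides φ(37) = 37 − 1 = 36 = 2^2 · 3^2.
Divisors of 36: 1, 2, 3, 4, 6, 9, 12, 18, 36.
Check 11^d mod 37 for each divisor in increasing order:
11^1 ≡ 11 (mod 37)
11^2 ≡ 10 (mod 37)
11^3 ≡ 36 (mod 37)
11^4 ≡ 26 (mod 37)
11^6 ≡ 1 (mod 37) ✓
The order of 11 is 6, so the subgroup it generates has 6 elements.
The index is φ(37) / ord(11) = 36 / 6 = 6.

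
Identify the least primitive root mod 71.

7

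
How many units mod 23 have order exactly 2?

1

φ(23) = 23 − 1 = 22 = 2 · 11.
Since (Z/23Z)^× is cyclic of order 22, the number of elements of order d is φ(d) when d | 22 and 0 otherwise.
2 | 22, and φ(2) = 2 − 1 = 1.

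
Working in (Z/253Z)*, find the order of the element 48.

55

ord(48) | φ(253) = φ(11·23) = (11−1)·(23−1) = 10·22 = 220 = 2^2 · 5 · 11.
Divisors of 220: 1, 2, 4, 5, 10, 11, 20, 22, 44, 55, 110, 220.
Test each divisor d:
48^1 ≡ 48 (mod 253)
48^2 ≡ 27 (mod 253)
48^4 ≡ 223 (mod 253)
48^5 ≡ 78 (mod 253)
48^10 ≡ 12 (mod 253)
48^11 ≡ 70 (mod 253)
48^20 ≡ 144 (mod 253)
48^22 ≡ 93 (mod 253)
48^44 ≡ 47 (mod 253)
48^55 ≡ 1 (mod 253) ✓
Therefore the multiplicative order of 48 modulo 253 is 55.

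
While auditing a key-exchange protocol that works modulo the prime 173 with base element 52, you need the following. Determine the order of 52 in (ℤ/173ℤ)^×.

43

By Lagrange's theorem, ord_173(52) divides φ(173) = 173 − 1 = 172 = 2^2 · 43.
Divisors of 172: 1, 2, 4, 43, 86, 172.
Evaluate successive powers at the divisors of 172:
52^1 ≡ 52
52^2 ≡ 109
52^4 ≡ 117
52^43 ≡ 1
The smallest such exponent is 43, so the order of 52 is 43.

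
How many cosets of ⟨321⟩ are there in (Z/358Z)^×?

2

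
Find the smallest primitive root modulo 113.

3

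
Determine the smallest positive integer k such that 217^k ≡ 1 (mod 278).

69

Since 217 ∈ (Z/278Z)^×, its order divides φ(278) = φ(2)·φ(139) = 1·138 = 138 = 2 · 3 · 23.
Divisors of 138: 1, 2, 3, 6, 23, 46, 69, 138.
Check 217^d mod 278 for each divisor in increasing order:
217^1 ≡ 217 (mod 278)
217^2 ≡ 107 (mod 278)
217^3 ≡ 145 (mod 278)
217^6 ≡ 175 (mod 278)
217^23 ≡ 181 (mod 278)
217^46 ≡ 235 (mod 278)
217^69 ≡ 1 (mod 278) ✓
Therefore the multiplicative order of 217 modulo 278 is 69.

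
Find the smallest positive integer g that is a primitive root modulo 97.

5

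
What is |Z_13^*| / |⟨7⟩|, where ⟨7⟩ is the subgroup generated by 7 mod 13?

The order of 7 must divide φ(13) = 13 − 1 = 12 = 2^2 · 3.
Divisors of 12: 1, 2, 3, 4, 6, 12.
Check 7^d mod 13 for each divisor in increasing order:
7^1 ≡ 7
7^2 ≡ 10
7^3 ≡ 5
7^4 ≡ 9
7^6 ≡ 12
7^12 ≡ 1
Thus |⟨7⟩| = ord(7) = 12.
Index = |(Z/13Z)^×| / |⟨7⟩| = 12 / 12 = 1.

1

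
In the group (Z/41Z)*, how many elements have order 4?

2

φ(41) = 41 − 1 = 40 = 2^3 · 5.
In a cyclic group of order 40, there are φ(d) elements of order d for each divisor d of 40, and zero for non-divisors.
4 = 2^2 divides 40, and φ(4) = 2.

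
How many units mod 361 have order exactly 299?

φ(361) = φ(19^2) = 19·(19−1) = 342 = 2 · 3^2 · 19.
In a cyclic group of order 342, there are φ(d) elements of order d for each divisor d of 342, and zero for non-divisors.
Here 342 is not a multiple of 299, so there are no elements of order 299.

0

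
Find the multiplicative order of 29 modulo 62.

10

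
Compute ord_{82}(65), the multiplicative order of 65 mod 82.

40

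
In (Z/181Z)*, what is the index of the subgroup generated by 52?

By Lagrange's theorem, ord_181(52) divides φ(181) = 181 − 1 = 180 = 2^2 · 3^2 · 5.
Divisors of 180: 1, 2, 3, 4, 5, 6, 9, 10, 12, 15, 18, 20, 30, 36, 45, 60, 90, 180.
Evaluate successive powers at the divisors of 180:
52^1 ≡ 52
52^2 ≡ 170
52^3 ≡ 152
52^4 ≡ 121
52^5 ≡ 138
52^6 ≡ 117
52^9 ≡ 46
52^10 ≡ 39
52^12 ≡ 114
52^15 ≡ 133
52^18 ≡ 125
52^20 ≡ 73
52^30 ≡ 132
52^36 ≡ 59
52^45 ≡ 180
52^60 ≡ 48
52^90 ≡ 1
Thus |⟨52⟩| = ord(52) = 90.
[(Z/181Z)^× : ⟨52⟩] = 180/90 = 2.

2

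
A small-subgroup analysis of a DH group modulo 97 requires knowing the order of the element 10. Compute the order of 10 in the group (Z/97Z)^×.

96

Since 10 ∈ (Z/97Z)^×, its order divides φ(97) = 97 − 1 = 96 = 2^5 · 3.
Divisors of 96: 1, 2, 3, 4, 6, 8, 12, 16, 24, 32, 48, 96.
Test each divisor d:
10^1 ≡ 10
10^2 ≡ 3
10^3 ≡ 30
10^4 ≡ 9
10^6 ≡ 27
10^8 ≡ 81
10^12 ≡ 50
10^16 ≡ 62
10^24 ≡ 75
10^32 ≡ 61
10^48 ≡ 96
10^96 ≡ 1
The smallest such exponent is 96, so the order of 10 is 96.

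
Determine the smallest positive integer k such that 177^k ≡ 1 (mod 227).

113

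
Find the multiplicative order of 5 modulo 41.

The order of 5 must divide φ(41) = 41 − 1 = 40 = 2^3 · 5.
Divisors of 40: 1, 2, 4, 5, 8, 10, 20, 40.
Check 5^d mod 41 for each divisor in increasing order:
5^1 ≡ 5 (mod 41)
5^2 ≡ 25 (mod 41)
5^4 ≡ 10 (mod 41)
5^5 ≡ 9 (mod 41)
5^8 ≡ 18 (mod 41)
5^10 ≡ 40 (mod 41)
5^20 ≡ 1 (mod 41) ✓
Therefore the multiplicative order of 5 modulo 41 is 20.

20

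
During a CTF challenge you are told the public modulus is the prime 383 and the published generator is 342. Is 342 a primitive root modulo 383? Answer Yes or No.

No

φ(383) = 383 − 1 = 382 = 2 · 191.
342 is a primitive root mod 383 iff 342^(φ(383)/q) ≢ 1 for every prime q | φ(383), i.e. q ∈ {2, 191}.
342^191 ≡ 1 (mod 383)  [q = 2: ≡ 1 ✗]
342^2 ≡ 149 (mod 383)  [q = 191: ≢ 1 ✓]
342^191 ≡ 1 shows ord(342) | 191, strictly less than φ(383); not a primitive root.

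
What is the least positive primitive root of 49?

3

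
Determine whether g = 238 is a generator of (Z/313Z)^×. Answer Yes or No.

φ(313) = 313 − 1 = 312 = 2^3 · 3 · 13.
238 is a primitive root mod 313 iff 238^(φ(313)/q) ≢ 1 for every prime q | φ(313), i.e. q ∈ {2, 3, 13}.
238^156 ≡ 1 (mod 313)  [q = 2: ≡ 1 ✗]
238^104 ≡ 98 (mod 313)  [q = 3: ≢ 1 ✓]
238^24 ≡ 150 (mod 313)  [q = 13: ≢ 1 ✓]
Since 238^156 ≡ 1, the order of 238 divides 156 < 312, so 238 is not a primitive root.

No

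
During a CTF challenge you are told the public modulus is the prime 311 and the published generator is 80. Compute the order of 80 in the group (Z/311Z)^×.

155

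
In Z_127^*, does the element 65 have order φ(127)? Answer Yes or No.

φ(127) = 127 − 1 = 126 = 2 · 3^2 · 7.
An element g generates (Z/127Z)^× iff g^(126/q) ≢ 1 (mod 127) for each prime q ∈ {2, 3, 7}.
65^63 ≡ 126 (mod 127)  [q = 2: ≢ 1 ✓]
65^42 ≡ 107 (mod 127)  [q = 3: ≢ 1 ✓]
65^18 ≡ 32 (mod 127)  [q = 7: ≢ 1 ✓]
None equal 1, so ord_127(65) = 126: 65 is a primitive root.

Yes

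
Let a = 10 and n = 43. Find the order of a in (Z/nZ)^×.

21

By Lagrange's theorem, ord_43(10) divides φ(43) = 43 − 1 = 42 = 2 · 3 · 7.
Divisors of 42: 1, 2, 3, 6, 7, 14, 21, 42.
Test each divisor d:
10^1 ≡ 10
10^2 ≡ 14
10^3 ≡ 11
10^6 ≡ 35
10^7 ≡ 6
10^14 ≡ 36
10^21 ≡ 1
Hence ord(10) = 21.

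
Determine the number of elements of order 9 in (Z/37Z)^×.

6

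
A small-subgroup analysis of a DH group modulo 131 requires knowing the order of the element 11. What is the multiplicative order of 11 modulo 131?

Since 11 ∈ (Z/131Z)^×, its order divides φ(131) = 131 − 1 = 130 = 2 · 5 · 13.
Divisors of 130: 1, 2, 5, 10, 13, 26, 65, 130.
Compute 11^d (mod 131) for the divisors d until we hit 1:
11^1 ≡ 11
11^2 ≡ 121
11^5 ≡ 52
11^10 ≡ 84
11^13 ≡ 61
11^26 ≡ 53
11^65 ≡ 1
The smallest such exponent is 65, so the order of 11 is 65.

65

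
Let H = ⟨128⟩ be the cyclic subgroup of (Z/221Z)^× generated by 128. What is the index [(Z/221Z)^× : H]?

Since 128 ∈ (Z/221Z)^×, its order divides φ(221) = φ(13·17) = (13−1)·(17−1) = 12·16 = 192 = 2^6 · 3.
Divisors of 192: 1, 2, 3, 4, 6, 8, 12, 16, 24, 32, 48, 64, 96, 192.
Check 128^d mod 221 for each divisor in increasing order:
128^1 ≡ 128 (mod 221)
128^2 ≡ 30 (mod 221)
128^3 ≡ 83 (mod 221)
128^4 ≡ 16 (mod 221)
128^6 ≡ 38 (mod 221)
128^8 ≡ 35 (mod 221)
128^12 ≡ 118 (mod 221)
128^16 ≡ 120 (mod 221)
128^24 ≡ 1 (mod 221) ✓
So ord_221(128) = 24, hence |⟨128⟩| = 24.
The index is φ(221) / ord(128) = 192 / 24 = 8.

8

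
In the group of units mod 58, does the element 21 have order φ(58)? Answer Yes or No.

φ(58) = φ(2)·φ(29) = 1·28 = 28 = 2^2 · 7.
An element g generates (Z/58Z)^× iff g^(28/q) ≢ 1 (mod 58) for each prime q ∈ {2, 7}.
21^14 ≡ 57 (mod 58)  [q = 2: ≢ 1 ✓]
21^4 ≡ 7 (mod 58)  [q = 7: ≢ 1 ✓]
Every test exponent gives a nontrivial residue, hence 21 generates the full group.

Yes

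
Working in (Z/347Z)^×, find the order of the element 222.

173

ord(222) | φ(347) = 347 − 1 = 346 = 2 · 173.
Divisors of 346: 1, 2, 173, 346.
Check 222^d mod 347 for each divisor in increasing order:
222^1 ≡ 222 (mod 347)
222^2 ≡ 10 (mod 347)
222^173 ≡ 1 (mod 347) ✓
So ord_347(222) = 173.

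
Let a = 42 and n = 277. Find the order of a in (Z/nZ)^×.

Since 42 ∈ (Z/277Z)^×, its order divides φ(277) = 277 − 1 = 276 = 2^2 · 3 · 23.
Divisors of 276: 1, 2, 3, 4, 6, 12, 23, 46, 69, 92, 138, 276.
Check 42^d mod 277 for each divisor in increasing order:
42^1 ≡ 42 (mod 277)
42^2 ≡ 102 (mod 277)
42^3 ≡ 129 (mod 277)
42^4 ≡ 155 (mod 277)
42^6 ≡ 21 (mod 277)
42^12 ≡ 164 (mod 277)
42^23 ≡ 60 (mod 277)
42^46 ≡ 276 (mod 277)
42^69 ≡ 217 (mod 277)
42^92 ≡ 1 (mod 277) ✓
So ord_277(42) = 92.

92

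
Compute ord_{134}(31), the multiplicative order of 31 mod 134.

ord(31) | φ(134) = φ(2)·φ(67) = 1·66 = 66 = 2 · 3 · 11.
Divisors of 66: 1, 2, 3, 6, 11, 22, 33, 66.
Compute 31^d (mod 134) for the divisors d until we hit 1:
31^1 ≡ 31
31^2 ≡ 23
31^3 ≡ 43
31^6 ≡ 107
31^11 ≡ 97
31^22 ≡ 29
31^33 ≡ 133
31^66 ≡ 1
So ord_134(31) = 66.

66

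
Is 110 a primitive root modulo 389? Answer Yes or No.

φ(389) = 389 − 1 = 388 = 2^2 · 97.
An element g generates (Z/389Z)^× iff g^(388/q) ≢ 1 (mod 389) for each prime q ∈ {2, 97}.
110^194 ≡ 388 (mod 389)  [q = 2: ≢ 1 ✓]
110^4 ≡ 125 (mod 389)  [q = 97: ≢ 1 ✓]
None equal 1, so ord_389(110) = 388: 110 is a primitive root.

Yes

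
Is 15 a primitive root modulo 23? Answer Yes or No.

Yes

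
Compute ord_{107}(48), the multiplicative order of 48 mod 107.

53

By Lagrange's theorem, ord_107(48) divides φ(107) = 107 − 1 = 106 = 2 · 53.
Divisors of 106: 1, 2, 53, 106.
Evaluate successive powers at the divisors of 106:
48^1 ≡ 48
48^2 ≡ 57
48^53 ≡ 1
Therefore the multiplicative order of 48 modulo 107 is 53.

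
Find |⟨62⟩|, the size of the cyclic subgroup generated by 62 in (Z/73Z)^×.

72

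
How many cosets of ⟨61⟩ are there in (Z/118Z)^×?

1

By Lagrange's theorem, ord_118(61) divides φ(118) = φ(2)·φ(59) = 1·58 = 58 = 2 · 29.
Divisors of 58: 1, 2, 29, 58.
Compute 61^d (mod 118) for the divisors d until we hit 1:
61^1 ≡ 61 (mod 118)
61^2 ≡ 63 (mod 118)
61^29 ≡ 117 (mod 118)
61^58 ≡ 1 (mod 118) ✓
Thus |⟨61⟩| = ord(61) = 58.
Index = |(Z/118Z)^×| / |⟨61⟩| = 58 / 58 = 1.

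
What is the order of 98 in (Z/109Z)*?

108

ord(98) | φ(109) = 109 − 1 = 108 = 2^2 · 3^3.
Divisors of 108: 1, 2, 3, 4, 6, 9, 12, 18, 27, 36, 54, 108.
Test each divisor d:
98^1 ≡ 98 (mod 109)
98^2 ≡ 12 (mod 109)
98^3 ≡ 86 (mod 109)
98^4 ≡ 35 (mod 109)
98^6 ≡ 93 (mod 109)
98^9 ≡ 41 (mod 109)
98^12 ≡ 38 (mod 109)
98^18 ≡ 46 (mod 109)
98^27 ≡ 33 (mod 109)
98^36 ≡ 45 (mod 109)
98^54 ≡ 108 (mod 109)
98^108 ≡ 1 (mod 109) ✓
Hence ord(98) = 108.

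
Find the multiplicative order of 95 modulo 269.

268

ord(95) | φ(269) = 269 − 1 = 268 = 2^2 · 67.
Divisors of 268: 1, 2, 4, 67, 134, 268.
Test each divisor d:
95^1 ≡ 95
95^2 ≡ 148
95^4 ≡ 115
95^67 ≡ 82
95^134 ≡ 268
95^268 ≡ 1
So ord_269(95) = 268.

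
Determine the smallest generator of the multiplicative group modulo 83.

2

φ(83) = 83 − 1 = 82 = 2 · 41.
Test candidates g = 2, 3, … against the prime factors q ∈ {2, 41} of φ(83): g is a generator iff g^(82/q) ≢ 1 for every such q.
g = 2: 2^41 ≡ 82; 2^2 ≡ 4 — none is 1, so 2 is a primitive root.
Hence the least primitive root of 83 is 2.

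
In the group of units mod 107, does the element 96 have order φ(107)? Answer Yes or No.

Yes

φ(107) = 107 − 1 = 106 = 2 · 53.
An element g generates (Z/107Z)^× iff g^(106/q) ≢ 1 (mod 107) for each prime q ∈ {2, 53}.
96^53 ≡ 106 (mod 107)  [q = 2: ≢ 1 ✓]
96^2 ≡ 14 (mod 107)  [q = 53: ≢ 1 ✓]
Every test exponent gives a nontrivial residue, hence 96 generates the full group.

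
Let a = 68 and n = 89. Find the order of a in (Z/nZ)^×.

Since 68 ∈ (Z/89Z)^×, its order divides φ(89) = 89 − 1 = 88 = 2^3 · 11.
Divisors of 88: 1, 2, 4, 8, 11, 22, 44, 88.
Evaluate successive powers at the divisors of 88:
68^1 ≡ 68
68^2 ≡ 85
68^4 ≡ 16
68^8 ≡ 78
68^11 ≡ 55
68^22 ≡ 88
68^44 ≡ 1
So ord_89(68) = 44.

44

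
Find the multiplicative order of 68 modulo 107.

106

ord(68) | φ(107) = 107 − 1 = 106 = 2 · 53.
Divisors of 106: 1, 2, 53, 106.
Evaluate successive powers at the divisors of 106:
68^1 ≡ 68
68^2 ≡ 23
68^53 ≡ 106
68^106 ≡ 1
So ord_107(68) = 106.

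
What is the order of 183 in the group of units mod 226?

Since 183 ∈ (Z/226Z)^×, its order divides φ(226) = φ(2)·φ(113) = 1·112 = 112 = 2^4 · 7.
Divisors of 112: 1, 2, 4, 7, 8, 14, 16, 28, 56, 112.
Test each divisor d:
183^1 ≡ 183
183^2 ≡ 41
183^4 ≡ 99
183^7 ≡ 161
183^8 ≡ 83
183^14 ≡ 157
183^16 ≡ 109
183^28 ≡ 15
183^56 ≡ 225
183^112 ≡ 1
Therefore the multiplicative order of 183 modulo 226 is 112.

112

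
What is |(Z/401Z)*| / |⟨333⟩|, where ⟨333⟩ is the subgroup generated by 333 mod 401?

By Lagrange's theorem, ord_401(333) divides φ(401) = 401 − 1 = 400 = 2^4 · 5^2.
Divisors of 400: 1, 2, 4, 5, 8, 10, 16, 20, 25, 40, 50, 80, 100, 200, 400.
Check 333^d mod 401 for each divisor in increasing order:
333^1 ≡ 333 (mod 401)
333^2 ≡ 213 (mod 401)
333^4 ≡ 56 (mod 401)
333^5 ≡ 202 (mod 401)
333^8 ≡ 329 (mod 401)
333^10 ≡ 303 (mod 401)
333^16 ≡ 372 (mod 401)
333^20 ≡ 381 (mod 401)
333^25 ≡ 371 (mod 401)
333^40 ≡ 400 (mod 401)
333^50 ≡ 98 (mod 401)
333^80 ≡ 1 (mod 401) ✓
So ord_401(333) = 80, hence |⟨333⟩| = 80.
The index is φ(401) / ord(333) = 400 / 80 = 5.

5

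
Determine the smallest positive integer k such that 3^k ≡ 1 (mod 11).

5

Since 3 ∈ (Z/11Z)^×, its order divides φ(11) = 11 − 1 = 10 = 2 · 5.
Divisors of 10: 1, 2, 5, 10.
Check 3^d mod 11 for each divisor in increasing order:
3^1 ≡ 3
3^2 ≡ 9
3^5 ≡ 1
Therefore the multiplicative order of 3 modulo 11 is 5.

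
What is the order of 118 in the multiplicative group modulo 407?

90

The order of 118 must divide φ(407) = φ(11·37) = (11−1)·(37−1) = 10·36 = 360 = 2^3 · 3^2 · 5.
Divisors of 360: 1, 2, 3, 4, 5, 6, 8, 9, 10, 12, 15, 18, 20, 24, 30, 36, 40, 45, 60, 72, 90, 120, 180, 360.
Compute 118^d (mod 407) for the divisors d until we hit 1:
118^1 ≡ 118 (mod 407)
118^2 ≡ 86 (mod 407)
118^3 ≡ 380 (mod 407)
118^4 ≡ 70 (mod 407)
118^5 ≡ 120 (mod 407)
118^6 ≡ 322 (mod 407)
118^8 ≡ 16 (mod 407)
118^9 ≡ 260 (mod 407)
118^10 ≡ 155 (mod 407)
118^12 ≡ 306 (mod 407)
118^15 ≡ 285 (mod 407)
118^18 ≡ 38 (mod 407)
118^20 ≡ 12 (mod 407)
118^24 ≡ 26 (mod 407)
118^30 ≡ 232 (mod 407)
118^36 ≡ 223 (mod 407)
118^40 ≡ 144 (mod 407)
118^45 ≡ 186 (mod 407)
118^60 ≡ 100 (mod 407)
118^72 ≡ 75 (mod 407)
118^90 ≡ 1 (mod 407) ✓
So ord_407(118) = 90.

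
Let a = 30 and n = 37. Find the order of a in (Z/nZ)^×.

18

Since 30 ∈ (Z/37Z)^×, its order divides φ(37) = 37 − 1 = 36 = 2^2 · 3^2.
Divisors of 36: 1, 2, 3, 4, 6, 9, 12, 18, 36.
Compute 30^d (mod 37) for the divisors d until we hit 1:
30^1 ≡ 30 (mod 37)
30^2 ≡ 12 (mod 37)
30^3 ≡ 27 (mod 37)
30^4 ≡ 33 (mod 37)
30^6 ≡ 26 (mod 37)
30^9 ≡ 36 (mod 37)
30^12 ≡ 10 (mod 37)
30^18 ≡ 1 (mod 37) ✓
Therefore the multiplicative order of 30 modulo 37 is 18.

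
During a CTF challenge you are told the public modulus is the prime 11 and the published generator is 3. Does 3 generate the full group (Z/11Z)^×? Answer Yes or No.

No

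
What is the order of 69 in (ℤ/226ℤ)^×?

8

The order of 69 must divide φ(226) = φ(2)·φ(113) = 1·112 = 112 = 2^4 · 7.
Divisors of 112: 1, 2, 4, 7, 8, 14, 16, 28, 56, 112.
Compute 69^d (mod 226) for the divisors d until we hit 1:
69^1 ≡ 69 (mod 226)
69^2 ≡ 15 (mod 226)
69^4 ≡ 225 (mod 226)
69^7 ≡ 95 (mod 226)
69^8 ≡ 1 (mod 226) ✓
The smallest such exponent is 8, so the order of 69 is 8.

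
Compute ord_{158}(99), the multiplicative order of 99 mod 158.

39

By Lagrange's theorem, ord_158(99) divides φ(158) = φ(2)·φ(79) = 1·78 = 78 = 2 · 3 · 13.
Divisors of 78: 1, 2, 3, 6, 13, 26, 39, 78.
Compute 99^d (mod 158) for the divisors d until we hit 1:
99^1 ≡ 99
99^2 ≡ 5
99^3 ≡ 21
99^6 ≡ 125
99^13 ≡ 55
99^26 ≡ 23
99^39 ≡ 1
The smallest such exponent is 39, so the order of 99 is 39.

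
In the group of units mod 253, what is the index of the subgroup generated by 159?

2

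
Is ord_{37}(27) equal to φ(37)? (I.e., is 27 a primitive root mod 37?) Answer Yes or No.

φ(37) = 37 − 1 = 36 = 2^2 · 3^2.
27 is a primitive root mod 37 iff 27^(φ(37)/q) ≢ 1 for every prime q | φ(37), i.e. q ∈ {2, 3}.
27^18 ≡ 1 (mod 37)  [q = 2: ≡ 1 ✗]
27^12 ≡ 1 (mod 37)  [q = 3: ≡ 1 ✗]
The check at q = 2 fails, so 27 generates a proper subgroup.

No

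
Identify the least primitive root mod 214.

5

φ(214) = φ(2)·φ(107) = 1·106 = 106 = 2 · 53.
g is a primitive root iff g^(106/q) ≢ 1 (mod 214) for each prime q ∈ {2, 53}.
g = 2: gcd(2, 214) = 2 > 1, not a unit — skip.
g = 3: 3^53 ≡ 1 — hits 1, so not a primitive root.
g = 4: gcd(4, 214) = 2 > 1, not a unit — skip.
g = 5: 5^53 ≡ 213; 5^2 ≡ 25 — none is 1, so 5 is a primitive root.
So 5 is the smallest generator of (Z/214Z)^×.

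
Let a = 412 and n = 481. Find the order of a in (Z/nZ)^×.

36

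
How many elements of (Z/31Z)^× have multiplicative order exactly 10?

φ(31) = 31 − 1 = 30 = 2 · 3 · 5.
In a cyclic group of order 30, there are φ(d) elements of order d for each divisor d of 30, and zero for non-divisors.
10 = 2 · 5 divides 30, and φ(10) = 4.

4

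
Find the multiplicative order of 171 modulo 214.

53

By Lagrange's theorem, ord_214(171) divides φ(214) = φ(2)·φ(107) = 1·106 = 106 = 2 · 53.
Divisors of 106: 1, 2, 53, 106.
Test each divisor d:
171^1 ≡ 171 (mod 214)
171^2 ≡ 137 (mod 214)
171^53 ≡ 1 (mod 214) ✓
Therefore the multiplicative order of 171 modulo 214 is 53.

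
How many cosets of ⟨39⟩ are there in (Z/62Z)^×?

ord(39) | φ(62) = φ(2)·φ(31) = 1·30 = 30 = 2 · 3 · 5.
Divisors of 30: 1, 2, 3, 5, 6, 10, 15, 30.
Compute 39^d (mod 62) for the divisors d until we hit 1:
39^1 ≡ 39
39^2 ≡ 33
39^3 ≡ 47
39^5 ≡ 1
The order of 39 is 5, so the subgroup it generates has 5 elements.
[(Z/62Z)^× : ⟨39⟩] = 30/5 = 6.

6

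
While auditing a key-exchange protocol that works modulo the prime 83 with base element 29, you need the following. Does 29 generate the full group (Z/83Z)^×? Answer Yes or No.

No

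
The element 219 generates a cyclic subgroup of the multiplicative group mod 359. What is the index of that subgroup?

Since 219 ∈ (Z/359Z)^×, its order divides φ(359) = 359 − 1 = 358 = 2 · 179.
Divisors of 358: 1, 2, 179, 358.
Compute 219^d (mod 359) for the divisors d until we hit 1:
219^1 ≡ 219 (mod 359)
219^2 ≡ 214 (mod 359)
219^179 ≡ 1 (mod 359) ✓
Thus |⟨219⟩| = ord(219) = 179.
[(Z/359Z)^× : ⟨219⟩] = 358/179 = 2.

2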